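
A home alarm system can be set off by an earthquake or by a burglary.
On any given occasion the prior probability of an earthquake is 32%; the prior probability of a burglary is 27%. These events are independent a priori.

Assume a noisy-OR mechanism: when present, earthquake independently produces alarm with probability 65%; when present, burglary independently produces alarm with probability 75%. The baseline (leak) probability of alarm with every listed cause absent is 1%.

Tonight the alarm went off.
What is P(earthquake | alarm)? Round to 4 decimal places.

P(earthquake | alarm) ≈ 0.6180

Under noisy-OR, P(alarm | causes) = 1 − (1−0.01)·∏(1−qᵢ) over the active causes.
P(alarm) = 0.01×0.68×0.73 + 0.7525×0.68×0.27 + 0.6535×0.32×0.73 + 0.913375×0.32×0.27 = 0.004964 + 0.138159 + 0.152658 + 0.078916 = 0.374697
Of this, 0.231574 comes from 0.152658 + 0.078916 (the earthquake=true cases).
Hence the posterior is 0.231574/0.374697 ≈ 0.6180.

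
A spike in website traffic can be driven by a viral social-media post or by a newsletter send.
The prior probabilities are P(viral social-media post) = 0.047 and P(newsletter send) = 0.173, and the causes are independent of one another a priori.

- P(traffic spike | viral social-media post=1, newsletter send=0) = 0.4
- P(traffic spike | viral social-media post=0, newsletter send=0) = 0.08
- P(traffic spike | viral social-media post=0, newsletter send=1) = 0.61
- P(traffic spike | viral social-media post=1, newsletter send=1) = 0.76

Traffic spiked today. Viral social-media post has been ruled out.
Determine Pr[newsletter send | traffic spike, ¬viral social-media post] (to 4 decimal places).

Pr[newsletter send | traffic spike, ¬viral social-media post] ≈ 0.6147

For the numerator, keep only newsletter send=true terms: 0.61*0.173 = 0.105530
The normalizing constant is 0.08*0.827 + 0.61*0.173 = 0.171690
Posterior = 0.105530 / 0.171690 ≈ 0.6147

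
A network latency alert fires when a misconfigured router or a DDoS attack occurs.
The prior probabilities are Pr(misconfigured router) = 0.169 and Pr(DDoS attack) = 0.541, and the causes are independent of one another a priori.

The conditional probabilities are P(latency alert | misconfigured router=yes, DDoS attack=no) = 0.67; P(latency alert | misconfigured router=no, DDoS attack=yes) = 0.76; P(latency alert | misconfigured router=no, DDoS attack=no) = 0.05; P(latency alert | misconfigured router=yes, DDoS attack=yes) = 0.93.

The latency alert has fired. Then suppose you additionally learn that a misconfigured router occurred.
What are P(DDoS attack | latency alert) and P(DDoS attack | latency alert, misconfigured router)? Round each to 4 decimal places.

P(DDoS attack | latency alert) ≈ 0.8573; P(DDoS attack | latency alert, misconfigured router) ≈ 0.6206

By total probability over the 4 (misconfigured router, DDoS attack) configurations:
  P(latency alert) = 0.05*0.831*0.459 + 0.76*0.831*0.541 + 0.67*0.169*0.459 + 0.93*0.169*0.541
        = 0.019071 + 0.341674 + 0.051973 + 0.085029 = 0.497747
Configurations with DDoS attack contribute 0.426703, so
  P(DDoS attack | latency alert) = 0.426703 / 0.497747 ≈ 0.8573

With the extra evidence:
P(latency alert | misconfigured router) = 0.67·0.459 + 0.93·0.541 = 0.307530 + 0.503130 = 0.810660
Restricting to configurations with DDoS attack present: 0.93·0.541 = 0.503130.
Hence the posterior is 0.503130/0.810660 ≈ 0.6206.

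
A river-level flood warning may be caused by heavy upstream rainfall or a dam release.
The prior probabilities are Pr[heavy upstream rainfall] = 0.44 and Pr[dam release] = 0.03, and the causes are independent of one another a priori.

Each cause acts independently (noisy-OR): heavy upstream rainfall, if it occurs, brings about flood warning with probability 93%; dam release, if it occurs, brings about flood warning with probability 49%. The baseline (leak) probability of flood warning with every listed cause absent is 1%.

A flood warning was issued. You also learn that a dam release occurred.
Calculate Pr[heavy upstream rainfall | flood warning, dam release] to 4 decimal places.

Under noisy-OR, P(flood warning | causes) = 1 − (1−0.01)·∏(1−qᵢ) over the active causes.
P(flood warning | dam release) = 0.4951×0.56 + 0.964657×0.44 = 0.277256 + 0.424449 = 0.701705
Restricting to configurations with heavy upstream rainfall present: 0.964657×0.44 = 0.424449.
So P(heavy upstream rainfall | flood warning, dam release) = 0.424449/0.701705 ≈ 0.6049.

Pr[heavy upstream rainfall | flood warning, dam release] ≈ 0.6049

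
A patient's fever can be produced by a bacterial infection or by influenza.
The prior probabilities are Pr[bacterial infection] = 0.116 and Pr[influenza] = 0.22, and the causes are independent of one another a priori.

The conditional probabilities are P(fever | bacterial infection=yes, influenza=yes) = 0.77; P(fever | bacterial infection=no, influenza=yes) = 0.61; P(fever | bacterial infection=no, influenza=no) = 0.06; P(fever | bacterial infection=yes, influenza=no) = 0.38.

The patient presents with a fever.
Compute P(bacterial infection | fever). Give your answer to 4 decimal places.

P(bacterial infection | fever) ≈ 0.2524

P(fever) = 0.06·0.884·0.78 + 0.61·0.884·0.22 + 0.38·0.116·0.78 + 0.77·0.116·0.22 = 0.041371 + 0.118633 + 0.034382 + 0.019650 = 0.214036
Restricting to configurations with bacterial infection present: 0.034382 + 0.019650 = 0.054032.
Hence the posterior is 0.054032/0.214036 ≈ 0.2524.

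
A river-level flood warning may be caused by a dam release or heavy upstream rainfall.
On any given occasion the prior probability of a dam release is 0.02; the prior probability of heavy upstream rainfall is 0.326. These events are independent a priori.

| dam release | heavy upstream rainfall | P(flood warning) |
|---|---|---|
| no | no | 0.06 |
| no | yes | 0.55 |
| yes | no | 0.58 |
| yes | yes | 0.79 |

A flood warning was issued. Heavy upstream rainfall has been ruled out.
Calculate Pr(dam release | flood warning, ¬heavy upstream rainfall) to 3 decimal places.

By total probability over both values of dam release:
  P(flood warning | ¬heavy upstream rainfall) = 0.06*0.98 + 0.58*0.02
        = 0.058800 + 0.011600 = 0.070400
Keeping only the dam release-present terms gives 0.011600, so
  P(dam release | flood warning, ¬heavy upstream rainfall) = 0.011600 / 0.070400 ≈ 0.165

Pr(dam release | flood warning, ¬heavy upstream rainfall) ≈ 0.165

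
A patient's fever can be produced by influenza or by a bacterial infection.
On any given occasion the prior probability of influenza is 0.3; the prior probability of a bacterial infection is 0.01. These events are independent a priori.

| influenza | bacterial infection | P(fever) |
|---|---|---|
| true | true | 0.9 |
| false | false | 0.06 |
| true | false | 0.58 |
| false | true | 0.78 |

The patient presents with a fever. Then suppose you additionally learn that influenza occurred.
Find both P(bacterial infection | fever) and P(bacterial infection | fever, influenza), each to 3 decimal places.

P(bacterial infection | fever) ≈ 0.037; P(bacterial infection | fever, influenza) ≈ 0.015

Enumerate the 4 (influenza, bacterial infection) configurations and weight by the priors:
  P(fever) = 0.06·0.7·0.99 + 0.78·0.7·0.01 + 0.58·0.3·0.99 + 0.9·0.3·0.01
        = 0.041580 + 0.005460 + 0.172260 + 0.002700 = 0.222000
Configurations with bacterial infection contribute 0.008160, so
  P(bacterial infection | fever) = 0.008160 / 0.222000 ≈ 0.037

Now condition on the additional information:
Weight on bacterial infection=true, given the evidence: 0.9*0.01 = 0.009000
The normalizing constant is 0.58*0.99 + 0.9*0.01 = 0.583200
Posterior = 0.009000 / 0.583200 ≈ 0.015
— influenza explains away the evidence for bacterial infection.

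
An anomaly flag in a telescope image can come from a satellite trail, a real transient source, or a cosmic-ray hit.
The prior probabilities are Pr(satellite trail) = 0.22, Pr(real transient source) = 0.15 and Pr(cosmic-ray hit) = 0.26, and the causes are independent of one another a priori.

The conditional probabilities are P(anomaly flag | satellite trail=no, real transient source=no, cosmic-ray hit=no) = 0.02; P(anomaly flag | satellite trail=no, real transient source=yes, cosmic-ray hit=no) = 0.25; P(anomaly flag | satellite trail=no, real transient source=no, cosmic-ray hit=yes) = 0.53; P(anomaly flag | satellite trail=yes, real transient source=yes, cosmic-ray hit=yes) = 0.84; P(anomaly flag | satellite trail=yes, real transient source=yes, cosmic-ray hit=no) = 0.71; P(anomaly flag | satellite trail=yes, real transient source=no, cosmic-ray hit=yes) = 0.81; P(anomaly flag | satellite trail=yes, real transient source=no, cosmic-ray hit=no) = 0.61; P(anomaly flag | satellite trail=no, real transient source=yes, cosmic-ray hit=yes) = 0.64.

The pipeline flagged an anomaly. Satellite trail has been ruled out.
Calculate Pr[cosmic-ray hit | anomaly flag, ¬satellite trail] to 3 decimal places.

Pr[cosmic-ray hit | anomaly flag, ¬satellite trail] ≈ 0.779

P(anomaly flag | ¬satellite trail) = 0.02·0.85·0.74 + 0.53·0.85·0.26 + 0.25·0.15·0.74 + 0.64·0.15·0.26 = 0.012580 + 0.117130 + 0.027750 + 0.024960 = 0.182420
Of this, 0.142090 comes from 0.117130 + 0.024960 (the cosmic-ray hit=true cases).
So P(cosmic-ray hit | anomaly flag, ¬satellite trail) = 0.142090/0.182420 ≈ 0.779.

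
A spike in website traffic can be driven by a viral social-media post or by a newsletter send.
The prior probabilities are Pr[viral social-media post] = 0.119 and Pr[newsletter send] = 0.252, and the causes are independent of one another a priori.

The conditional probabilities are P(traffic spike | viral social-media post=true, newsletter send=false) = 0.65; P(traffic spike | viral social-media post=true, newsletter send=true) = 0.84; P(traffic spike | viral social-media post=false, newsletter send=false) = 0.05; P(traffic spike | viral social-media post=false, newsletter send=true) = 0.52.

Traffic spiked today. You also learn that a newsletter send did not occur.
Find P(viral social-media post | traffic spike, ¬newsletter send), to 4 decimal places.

Sum P(traffic spike|·) weighted by the priors over both values of viral social-media post:
  P(traffic spike | ¬newsletter send) = 0.05·0.881 + 0.65·0.119
        = 0.044050 + 0.077350 = 0.121400
Keeping only the viral social-media post-present terms gives 0.077350, so
  P(viral social-media post | traffic spike, ¬newsletter send) = 0.077350 / 0.121400 ≈ 0.6371

P(viral social-media post | traffic spike, ¬newsletter send) ≈ 0.6371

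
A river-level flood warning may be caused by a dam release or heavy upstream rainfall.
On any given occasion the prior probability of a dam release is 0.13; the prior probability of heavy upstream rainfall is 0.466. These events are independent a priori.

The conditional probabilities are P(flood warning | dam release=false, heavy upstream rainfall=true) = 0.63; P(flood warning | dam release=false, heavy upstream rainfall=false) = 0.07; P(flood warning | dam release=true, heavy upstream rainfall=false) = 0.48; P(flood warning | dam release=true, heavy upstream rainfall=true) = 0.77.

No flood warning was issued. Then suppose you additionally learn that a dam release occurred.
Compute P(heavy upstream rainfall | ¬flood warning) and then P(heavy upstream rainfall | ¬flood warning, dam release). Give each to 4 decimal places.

P(heavy upstream rainfall | ¬flood warning) ≈ 0.2594; P(heavy upstream rainfall | ¬flood warning, dam release) ≈ 0.2785

Numerator (weight on configurations with heavy upstream rainfall): 0.150005 + 0.013933 = 0.163938
The normalizing constant is 0.93*0.87*0.534 + 0.37*0.87*0.466 + 0.52*0.13*0.534 + 0.23*0.13*0.466 = 0.632095
Posterior = 0.163938 / 0.632095 ≈ 0.2594

With the extra evidence:
Weight on heavy upstream rainfall=true, given the evidence: 0.23×0.466 = 0.107180
The normalizing constant is 0.52×0.534 + 0.23×0.466 = 0.384860
P(heavy upstream rainfall | ¬flood warning, dam release) = 0.107180/0.384860 ≈ 0.2785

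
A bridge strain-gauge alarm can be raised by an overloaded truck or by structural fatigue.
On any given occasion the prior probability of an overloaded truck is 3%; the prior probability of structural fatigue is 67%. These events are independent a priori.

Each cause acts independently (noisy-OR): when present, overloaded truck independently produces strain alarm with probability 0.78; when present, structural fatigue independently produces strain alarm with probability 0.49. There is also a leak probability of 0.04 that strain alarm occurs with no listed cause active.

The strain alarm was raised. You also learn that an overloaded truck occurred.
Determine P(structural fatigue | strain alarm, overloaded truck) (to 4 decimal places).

P(structural fatigue | strain alarm, overloaded truck) ≈ 0.6967

Under noisy-OR, P(strain alarm | causes) = 1 − (1−0.04)·∏(1−qᵢ) over the active causes.
Weight on structural fatigue=true, given the evidence: 0.892288*0.67 = 0.597833
Denominator P(strain alarm | overloaded truck): 0.7888*0.33 + 0.892288*0.67 = 0.858137
Posterior = 0.597833 / 0.858137 ≈ 0.6967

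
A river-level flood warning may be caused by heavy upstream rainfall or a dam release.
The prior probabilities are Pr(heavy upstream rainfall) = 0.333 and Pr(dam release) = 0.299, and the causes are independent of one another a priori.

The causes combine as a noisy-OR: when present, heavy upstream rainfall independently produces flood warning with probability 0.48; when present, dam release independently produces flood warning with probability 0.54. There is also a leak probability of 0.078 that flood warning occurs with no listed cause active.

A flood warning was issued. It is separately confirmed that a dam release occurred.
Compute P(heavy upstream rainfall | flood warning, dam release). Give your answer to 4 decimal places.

Under noisy-OR, P(flood warning | causes) = 1 − (1−0.078)·∏(1−qᵢ) over the active causes.
By total probability over both values of heavy upstream rainfall:
  P(flood warning | dam release) = 0.57588·0.667 + 0.779458·0.333
        = 0.384112 + 0.259560 = 0.643672
Configurations with heavy upstream rainfall contribute 0.259560, so
  P(heavy upstream rainfall | flood warning, dam release) = 0.259560 / 0.643672 ≈ 0.4032

P(heavy upstream rainfall | flood warning, dam release) ≈ 0.4032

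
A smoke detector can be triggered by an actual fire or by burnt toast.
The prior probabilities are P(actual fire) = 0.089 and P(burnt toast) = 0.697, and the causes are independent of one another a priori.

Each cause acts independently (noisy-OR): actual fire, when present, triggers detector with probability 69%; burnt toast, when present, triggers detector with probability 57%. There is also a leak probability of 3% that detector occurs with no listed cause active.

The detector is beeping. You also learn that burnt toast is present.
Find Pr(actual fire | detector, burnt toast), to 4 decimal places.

Under noisy-OR, P(detector | causes) = 1 − (1−0.03)·∏(1−qᵢ) over the active causes.
Sum P(detector|·) weighted by the priors over both values of actual fire:
  P(detector | burnt toast) = 0.5829·0.911 + 0.870699·0.089
        = 0.531022 + 0.077492 = 0.608514
Keeping only the actual fire-present terms gives 0.077492, so
  P(actual fire | detector, burnt toast) = 0.077492 / 0.608514 ≈ 0.1273

Pr(actual fire | detector, burnt toast) ≈ 0.1273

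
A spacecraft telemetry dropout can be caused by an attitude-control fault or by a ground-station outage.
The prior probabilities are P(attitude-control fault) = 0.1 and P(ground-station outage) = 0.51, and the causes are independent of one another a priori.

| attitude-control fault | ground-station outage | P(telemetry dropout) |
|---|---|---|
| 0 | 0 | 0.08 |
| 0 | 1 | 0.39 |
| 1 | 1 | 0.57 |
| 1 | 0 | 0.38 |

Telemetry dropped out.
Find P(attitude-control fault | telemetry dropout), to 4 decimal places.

P(attitude-control fault | telemetry dropout) ≈ 0.1820

Numerator (weight on configurations with attitude-control fault): 0.018620 + 0.029070 = 0.047690
Normalizer over all consistent configurations: 0.08·0.9·0.49 + 0.39·0.9·0.51 + 0.38·0.1·0.49 + 0.57·0.1·0.51 = 0.261980
Posterior = 0.047690 / 0.261980 ≈ 0.1820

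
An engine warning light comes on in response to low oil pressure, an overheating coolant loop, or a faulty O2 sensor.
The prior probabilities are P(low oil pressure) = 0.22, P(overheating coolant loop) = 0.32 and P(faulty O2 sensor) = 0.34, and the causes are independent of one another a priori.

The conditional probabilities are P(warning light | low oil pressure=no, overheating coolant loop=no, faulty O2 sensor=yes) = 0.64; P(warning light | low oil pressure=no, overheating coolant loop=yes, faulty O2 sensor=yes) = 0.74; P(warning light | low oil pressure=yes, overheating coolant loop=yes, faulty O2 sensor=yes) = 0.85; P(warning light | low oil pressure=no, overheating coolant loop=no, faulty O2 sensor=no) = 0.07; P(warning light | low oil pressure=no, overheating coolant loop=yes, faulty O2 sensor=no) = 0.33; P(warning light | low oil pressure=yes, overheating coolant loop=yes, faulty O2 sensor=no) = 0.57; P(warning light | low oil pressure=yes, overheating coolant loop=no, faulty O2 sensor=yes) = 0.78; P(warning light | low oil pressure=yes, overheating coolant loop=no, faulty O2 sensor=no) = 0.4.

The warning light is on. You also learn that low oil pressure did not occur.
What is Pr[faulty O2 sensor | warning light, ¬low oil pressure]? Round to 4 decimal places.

Pr[faulty O2 sensor | warning light, ¬low oil pressure] ≈ 0.6932

P(warning light | ¬low oil pressure) = 0.07·0.68·0.66 + 0.64·0.68·0.34 + 0.33·0.32·0.66 + 0.74·0.32·0.34 = 0.031416 + 0.147968 + 0.069696 + 0.080512 = 0.329592
Of this, 0.228480 comes from 0.147968 + 0.080512 (the faulty O2 sensor=true cases).
So P(faulty O2 sensor | warning light, ¬low oil pressure) = 0.228480/0.329592 ≈ 0.6932.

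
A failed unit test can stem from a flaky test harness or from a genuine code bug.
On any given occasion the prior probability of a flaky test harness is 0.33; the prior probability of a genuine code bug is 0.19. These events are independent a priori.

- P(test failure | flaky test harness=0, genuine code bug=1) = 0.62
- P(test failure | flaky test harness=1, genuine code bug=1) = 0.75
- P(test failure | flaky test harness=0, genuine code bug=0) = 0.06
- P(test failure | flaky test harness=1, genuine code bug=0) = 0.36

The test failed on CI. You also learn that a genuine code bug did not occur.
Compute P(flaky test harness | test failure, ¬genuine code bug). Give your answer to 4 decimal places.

P(flaky test harness | test failure, ¬genuine code bug) ≈ 0.7472

P(test failure | ¬genuine code bug) = 0.06·0.67 + 0.36·0.33 = 0.040200 + 0.118800 = 0.159000
Restricting to configurations with flaky test harness present: 0.36·0.33 = 0.118800.
Hence the posterior is 0.118800/0.159000 ≈ 0.7472.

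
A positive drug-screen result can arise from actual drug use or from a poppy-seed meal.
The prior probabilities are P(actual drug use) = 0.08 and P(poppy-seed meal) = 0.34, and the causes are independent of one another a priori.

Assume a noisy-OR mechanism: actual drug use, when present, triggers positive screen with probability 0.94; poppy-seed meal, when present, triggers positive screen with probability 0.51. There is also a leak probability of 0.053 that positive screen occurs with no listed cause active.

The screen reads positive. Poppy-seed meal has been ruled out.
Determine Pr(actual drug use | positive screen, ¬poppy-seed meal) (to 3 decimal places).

Pr(actual drug use | positive screen, ¬poppy-seed meal) ≈ 0.607

Under noisy-OR, P(positive screen | causes) = 1 − (1−0.053)·∏(1−qᵢ) over the active causes.
Numerator (weight on configurations with actual drug use): 0.94318×0.08 = 0.075454
Normalizer over all consistent configurations: 0.053×0.92 + 0.94318×0.08 = 0.124214
Posterior = 0.075454 / 0.124214 ≈ 0.607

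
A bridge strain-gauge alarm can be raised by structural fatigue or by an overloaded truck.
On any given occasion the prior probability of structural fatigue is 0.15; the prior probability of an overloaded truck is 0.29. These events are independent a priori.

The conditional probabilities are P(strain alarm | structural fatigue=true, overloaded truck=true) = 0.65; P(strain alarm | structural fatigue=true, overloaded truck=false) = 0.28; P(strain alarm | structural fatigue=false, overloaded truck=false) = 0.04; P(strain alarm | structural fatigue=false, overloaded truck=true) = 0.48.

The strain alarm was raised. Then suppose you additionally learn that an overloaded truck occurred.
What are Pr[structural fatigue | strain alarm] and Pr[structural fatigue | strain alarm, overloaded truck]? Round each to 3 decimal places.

Pr[structural fatigue | strain alarm] ≈ 0.290; Pr[structural fatigue | strain alarm, overloaded truck] ≈ 0.193

Weight on structural fatigue=true, given the evidence: 0.029820 + 0.028275 = 0.058095
Denominator P(strain alarm): 0.04·0.85·0.71 + 0.48·0.85·0.29 + 0.28·0.15·0.71 + 0.65·0.15·0.29 = 0.200555
Posterior = 0.058095 / 0.200555 ≈ 0.290

Now condition on the additional information:
P(strain alarm | overloaded truck) = 0.48·0.85 + 0.65·0.15 = 0.408000 + 0.097500 = 0.505500
The structural fatigue-present share is 0.65·0.15 = 0.097500.
So P(structural fatigue | strain alarm, overloaded truck) = 0.097500/0.505500 ≈ 0.193.
The drop from 0.290 to 0.193 is the explaining-away (discounting) effect.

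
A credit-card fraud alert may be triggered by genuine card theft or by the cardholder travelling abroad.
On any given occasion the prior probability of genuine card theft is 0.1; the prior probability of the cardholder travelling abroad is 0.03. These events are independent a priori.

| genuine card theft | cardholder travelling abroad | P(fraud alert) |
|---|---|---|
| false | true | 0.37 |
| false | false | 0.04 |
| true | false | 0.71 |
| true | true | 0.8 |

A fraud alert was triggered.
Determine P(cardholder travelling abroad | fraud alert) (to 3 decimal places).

By total probability over the 4 (genuine card theft, cardholder travelling abroad) configurations:
  P(fraud alert) = 0.04×0.9×0.97 + 0.37×0.9×0.03 + 0.71×0.1×0.97 + 0.8×0.1×0.03
        = 0.034920 + 0.009990 + 0.068870 + 0.002400 = 0.116180
Keeping only the cardholder travelling abroad-present terms gives 0.012390, so
  P(cardholder travelling abroad | fraud alert) = 0.012390 / 0.116180 ≈ 0.107

P(cardholder travelling abroad | fraud alert) ≈ 0.107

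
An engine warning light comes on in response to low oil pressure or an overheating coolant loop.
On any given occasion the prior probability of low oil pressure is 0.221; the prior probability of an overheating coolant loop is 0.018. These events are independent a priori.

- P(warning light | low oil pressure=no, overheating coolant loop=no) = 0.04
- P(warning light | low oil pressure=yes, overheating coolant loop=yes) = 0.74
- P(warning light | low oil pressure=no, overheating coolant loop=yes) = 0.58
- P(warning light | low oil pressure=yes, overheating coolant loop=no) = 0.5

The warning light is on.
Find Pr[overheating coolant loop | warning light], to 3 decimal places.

For the numerator, keep only overheating coolant loop=true terms: 0.008133 + 0.002944 = 0.011077
Denominator P(warning light): 0.04*0.779*0.982 + 0.58*0.779*0.018 + 0.5*0.221*0.982 + 0.74*0.221*0.018 = 0.150187
P(overheating coolant loop | warning light) = 0.011077/0.150187 ≈ 0.074

Pr[overheating coolant loop | warning light] ≈ 0.074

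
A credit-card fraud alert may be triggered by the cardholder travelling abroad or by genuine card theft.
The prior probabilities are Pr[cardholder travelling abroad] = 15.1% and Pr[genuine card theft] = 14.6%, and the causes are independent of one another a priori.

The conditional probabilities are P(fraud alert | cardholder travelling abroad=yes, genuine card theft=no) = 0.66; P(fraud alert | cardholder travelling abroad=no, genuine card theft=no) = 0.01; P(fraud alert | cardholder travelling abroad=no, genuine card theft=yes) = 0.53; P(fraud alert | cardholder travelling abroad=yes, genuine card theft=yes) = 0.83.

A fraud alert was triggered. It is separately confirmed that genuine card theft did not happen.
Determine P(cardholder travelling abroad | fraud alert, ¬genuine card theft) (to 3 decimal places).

Enumerate both values of cardholder travelling abroad and weight by the priors:
  P(fraud alert | ¬genuine card theft) = 0.01·0.849 + 0.66·0.151
        = 0.008490 + 0.099660 = 0.108150
The terms with cardholder travelling abroad present sum to 0.099660, so
  P(cardholder travelling abroad | fraud alert, ¬genuine card theft) = 0.099660 / 0.108150 ≈ 0.921

P(cardholder travelling abroad | fraud alert, ¬genuine card theft) ≈ 0.921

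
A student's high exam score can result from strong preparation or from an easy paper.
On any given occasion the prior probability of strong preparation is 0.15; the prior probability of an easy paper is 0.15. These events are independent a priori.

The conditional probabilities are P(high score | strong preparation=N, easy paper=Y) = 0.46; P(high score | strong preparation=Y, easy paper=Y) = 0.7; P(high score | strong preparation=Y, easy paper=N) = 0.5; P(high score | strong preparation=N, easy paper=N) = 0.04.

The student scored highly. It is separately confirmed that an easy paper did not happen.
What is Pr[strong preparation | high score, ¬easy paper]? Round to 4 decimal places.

Pr[strong preparation | high score, ¬easy paper] ≈ 0.6881

P(high score | ¬easy paper) = 0.04×0.85 + 0.5×0.15 = 0.034000 + 0.075000 = 0.109000
The strong preparation-present share is 0.5×0.15 = 0.075000.
Hence the posterior is 0.075000/0.109000 ≈ 0.6881.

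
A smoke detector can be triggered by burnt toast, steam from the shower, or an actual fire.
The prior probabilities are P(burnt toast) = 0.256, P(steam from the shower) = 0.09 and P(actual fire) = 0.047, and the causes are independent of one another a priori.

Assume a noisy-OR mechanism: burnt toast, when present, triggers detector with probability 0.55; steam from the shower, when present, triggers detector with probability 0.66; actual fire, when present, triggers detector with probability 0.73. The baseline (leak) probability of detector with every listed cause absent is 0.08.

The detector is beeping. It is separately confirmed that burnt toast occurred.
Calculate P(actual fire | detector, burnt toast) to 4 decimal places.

P(actual fire | detector, burnt toast) ≈ 0.0674

Under noisy-OR, P(detector | causes) = 1 − (1−0.08)·∏(1−qᵢ) over the active causes.
P(detector | burnt toast) = 0.586·0.91·0.953 + 0.88822·0.91·0.047 + 0.85924·0.09·0.953 + 0.961995·0.09·0.047 = 0.508197 + 0.037989 + 0.073697 + 0.004069 = 0.623952
Of this, 0.042058 comes from 0.037989 + 0.004069 (the actual fire=true cases).
So P(actual fire | detector, burnt toast) = 0.042058/0.623952 ≈ 0.0674.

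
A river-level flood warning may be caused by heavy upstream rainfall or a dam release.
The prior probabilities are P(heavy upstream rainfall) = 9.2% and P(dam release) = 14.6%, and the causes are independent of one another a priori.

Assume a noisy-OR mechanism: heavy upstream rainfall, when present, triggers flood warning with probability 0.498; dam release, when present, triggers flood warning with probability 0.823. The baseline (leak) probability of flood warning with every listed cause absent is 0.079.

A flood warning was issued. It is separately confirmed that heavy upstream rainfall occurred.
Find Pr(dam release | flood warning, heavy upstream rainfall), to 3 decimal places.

Pr(dam release | flood warning, heavy upstream rainfall) ≈ 0.226

Under noisy-OR, P(flood warning | causes) = 1 − (1−0.079)·∏(1−qᵢ) over the active causes.
For the numerator, keep only dam release=true terms: 0.918165·0.146 = 0.134052
The normalizing constant is 0.537658·0.854 + 0.918165·0.146 = 0.593212
Posterior = 0.134052 / 0.593212 ≈ 0.226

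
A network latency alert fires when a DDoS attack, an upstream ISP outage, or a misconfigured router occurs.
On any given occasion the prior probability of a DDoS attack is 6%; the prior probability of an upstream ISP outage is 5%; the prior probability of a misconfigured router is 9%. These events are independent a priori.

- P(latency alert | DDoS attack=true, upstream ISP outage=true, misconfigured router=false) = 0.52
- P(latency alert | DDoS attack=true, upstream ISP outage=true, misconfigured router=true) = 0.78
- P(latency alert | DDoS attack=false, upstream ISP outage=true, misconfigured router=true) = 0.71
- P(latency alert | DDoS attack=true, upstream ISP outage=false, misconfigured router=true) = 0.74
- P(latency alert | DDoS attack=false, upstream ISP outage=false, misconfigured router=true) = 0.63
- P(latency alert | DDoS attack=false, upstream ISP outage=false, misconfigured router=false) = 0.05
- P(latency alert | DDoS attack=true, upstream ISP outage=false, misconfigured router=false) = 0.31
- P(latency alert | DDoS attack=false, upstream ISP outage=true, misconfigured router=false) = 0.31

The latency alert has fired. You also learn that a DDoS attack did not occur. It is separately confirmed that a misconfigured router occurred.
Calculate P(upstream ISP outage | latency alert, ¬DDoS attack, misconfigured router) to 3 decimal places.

P(upstream ISP outage | latency alert, ¬DDoS attack, misconfigured router) ≈ 0.056

Sum P(latency alert|·) weighted by the priors over both values of upstream ISP outage:
  P(latency alert | ¬DDoS attack, misconfigured router) = 0.63×0.95 + 0.71×0.05
        = 0.598500 + 0.035500 = 0.634000
The terms with upstream ISP outage present sum to 0.035500, so
  P(upstream ISP outage | latency alert, ¬DDoS attack, misconfigured router) = 0.035500 / 0.634000 ≈ 0.056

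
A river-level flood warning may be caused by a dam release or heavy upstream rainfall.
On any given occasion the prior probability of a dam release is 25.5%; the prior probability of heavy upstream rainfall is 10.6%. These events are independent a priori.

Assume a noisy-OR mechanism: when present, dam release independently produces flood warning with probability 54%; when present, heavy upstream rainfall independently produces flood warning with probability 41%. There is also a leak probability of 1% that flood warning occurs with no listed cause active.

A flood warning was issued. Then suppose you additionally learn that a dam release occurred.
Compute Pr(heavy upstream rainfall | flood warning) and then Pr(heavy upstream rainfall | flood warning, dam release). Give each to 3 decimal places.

Pr(heavy upstream rainfall | flood warning) ≈ 0.287; Pr(heavy upstream rainfall | flood warning, dam release) ≈ 0.137

Under noisy-OR, P(flood warning | causes) = 1 − (1−0.01)·∏(1−qᵢ) over the active causes.
Weight on heavy upstream rainfall=true, given the evidence: 0.032844 + 0.019767 = 0.052611
Denominator P(flood warning): 0.01×0.745×0.894 + 0.4159×0.745×0.106 + 0.5446×0.255×0.894 + 0.731314×0.255×0.106 = 0.183423
Posterior = 0.052611 / 0.183423 ≈ 0.287

Now condition on the additional information:
Sum P(flood warning|·) weighted by the priors over both values of heavy upstream rainfall:
  P(flood warning | dam release) = 0.5446·0.894 + 0.731314·0.106
        = 0.486872 + 0.077519 = 0.564391
Keeping only the heavy upstream rainfall-present terms gives 0.077519, so
  P(heavy upstream rainfall | flood warning, dam release) = 0.077519 / 0.564391 ≈ 0.137
This is intercausal reasoning (explaining away): once dam release accounts for the flood warning, heavy upstream rainfall becomes less likely.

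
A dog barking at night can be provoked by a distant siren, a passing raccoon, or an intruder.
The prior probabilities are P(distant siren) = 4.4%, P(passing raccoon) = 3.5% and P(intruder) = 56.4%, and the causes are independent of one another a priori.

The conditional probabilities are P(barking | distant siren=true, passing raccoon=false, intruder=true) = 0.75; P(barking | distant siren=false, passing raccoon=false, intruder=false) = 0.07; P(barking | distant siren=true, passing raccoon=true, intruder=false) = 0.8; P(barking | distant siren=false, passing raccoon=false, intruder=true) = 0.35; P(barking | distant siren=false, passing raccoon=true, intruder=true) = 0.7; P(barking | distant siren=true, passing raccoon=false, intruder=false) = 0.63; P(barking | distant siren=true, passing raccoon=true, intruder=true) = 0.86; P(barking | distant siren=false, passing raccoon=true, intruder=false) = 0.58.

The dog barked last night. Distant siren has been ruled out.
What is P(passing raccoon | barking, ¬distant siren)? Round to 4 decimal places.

P(passing raccoon | barking, ¬distant siren) ≈ 0.0934

P(barking | ¬distant siren) = 0.07·0.965·0.436 + 0.35·0.965·0.564 + 0.58·0.035·0.436 + 0.7·0.035·0.564 = 0.029452 + 0.190491 + 0.008851 + 0.013818 = 0.242612
The passing raccoon-present share is 0.008851 + 0.013818 = 0.022669.
So P(passing raccoon | barking, ¬distant siren) = 0.022669/0.242612 ≈ 0.0934.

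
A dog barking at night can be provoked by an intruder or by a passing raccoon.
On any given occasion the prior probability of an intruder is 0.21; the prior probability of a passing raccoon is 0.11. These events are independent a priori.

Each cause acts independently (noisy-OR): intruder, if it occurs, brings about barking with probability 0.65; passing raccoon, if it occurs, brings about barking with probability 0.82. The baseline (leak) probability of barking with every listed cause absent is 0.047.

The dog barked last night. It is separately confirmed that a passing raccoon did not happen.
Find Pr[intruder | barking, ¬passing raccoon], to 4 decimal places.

Under noisy-OR, P(barking | causes) = 1 − (1−0.047)·∏(1−qᵢ) over the active causes.
Numerator (weight on configurations with intruder): 0.66645×0.21 = 0.139954
Denominator P(barking | ¬passing raccoon): 0.047×0.79 + 0.66645×0.21 = 0.177084
Posterior = 0.139954 / 0.177084 ≈ 0.7903

Pr[intruder | barking, ¬passing raccoon] ≈ 0.7903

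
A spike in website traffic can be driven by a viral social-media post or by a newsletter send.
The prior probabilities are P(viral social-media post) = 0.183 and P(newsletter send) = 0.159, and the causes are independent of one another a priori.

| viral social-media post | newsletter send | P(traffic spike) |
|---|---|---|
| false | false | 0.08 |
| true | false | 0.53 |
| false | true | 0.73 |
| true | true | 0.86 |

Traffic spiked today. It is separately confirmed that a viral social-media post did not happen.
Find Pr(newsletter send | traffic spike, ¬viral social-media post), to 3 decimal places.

P(traffic spike | ¬viral social-media post) = 0.08*0.841 + 0.73*0.159 = 0.067280 + 0.116070 = 0.183350
Of this, 0.116070 comes from 0.73*0.159 (the newsletter send=true cases).
So P(newsletter send | traffic spike, ¬viral social-media post) = 0.116070/0.183350 ≈ 0.633.

Pr(newsletter send | traffic spike, ¬viral social-media post) ≈ 0.633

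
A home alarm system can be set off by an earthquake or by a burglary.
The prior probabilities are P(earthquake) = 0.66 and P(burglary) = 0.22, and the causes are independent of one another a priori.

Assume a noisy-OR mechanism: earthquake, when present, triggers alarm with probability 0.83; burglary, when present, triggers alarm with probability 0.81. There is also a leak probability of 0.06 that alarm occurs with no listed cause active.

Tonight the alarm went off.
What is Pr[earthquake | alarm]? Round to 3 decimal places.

Pr[earthquake | alarm] ≈ 0.881

Under noisy-OR, P(alarm | causes) = 1 − (1−0.06)·∏(1−qᵢ) over the active causes.
Enumerate the 4 (earthquake, burglary) configurations and weight by the priors:
  P(alarm) = 0.06*0.34*0.78 + 0.8214*0.34*0.22 + 0.8402*0.66*0.78 + 0.969638*0.66*0.22
        = 0.015912 + 0.061441 + 0.432535 + 0.140791 = 0.650679
Keeping only the earthquake-present terms gives 0.573326, so
  P(earthquake | alarm) = 0.573326 / 0.650679 ≈ 0.881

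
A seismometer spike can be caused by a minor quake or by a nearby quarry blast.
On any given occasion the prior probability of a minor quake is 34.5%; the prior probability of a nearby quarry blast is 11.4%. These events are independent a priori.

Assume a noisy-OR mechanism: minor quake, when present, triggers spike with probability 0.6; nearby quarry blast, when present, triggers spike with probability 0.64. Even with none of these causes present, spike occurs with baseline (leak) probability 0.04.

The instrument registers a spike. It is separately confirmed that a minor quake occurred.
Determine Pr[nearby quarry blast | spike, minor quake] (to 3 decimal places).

Under noisy-OR, P(spike | causes) = 1 − (1−0.04)·∏(1−qᵢ) over the active causes.
Enumerate both values of nearby quarry blast and weight by the priors:
  P(spike | minor quake) = 0.616·0.886 + 0.86176·0.114
        = 0.545776 + 0.098241 = 0.644017
Configurations with nearby quarry blast contribute 0.098241, so
  P(nearby quarry blast | spike, minor quake) = 0.098241 / 0.644017 ≈ 0.153

Pr[nearby quarry blast | spike, minor quake] ≈ 0.153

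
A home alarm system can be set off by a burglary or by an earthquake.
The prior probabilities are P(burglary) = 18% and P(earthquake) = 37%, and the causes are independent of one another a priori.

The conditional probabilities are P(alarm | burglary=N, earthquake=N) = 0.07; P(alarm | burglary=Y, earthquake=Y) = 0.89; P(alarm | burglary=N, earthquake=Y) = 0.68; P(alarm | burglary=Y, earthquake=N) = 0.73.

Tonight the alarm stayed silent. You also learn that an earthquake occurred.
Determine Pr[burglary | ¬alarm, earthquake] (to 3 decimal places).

Pr[burglary | ¬alarm, earthquake] ≈ 0.070

For the numerator, keep only burglary=true terms: 0.11·0.18 = 0.019800
Normalizer over all consistent configurations: 0.32·0.82 + 0.11·0.18 = 0.282200
Posterior = 0.019800 / 0.282200 ≈ 0.070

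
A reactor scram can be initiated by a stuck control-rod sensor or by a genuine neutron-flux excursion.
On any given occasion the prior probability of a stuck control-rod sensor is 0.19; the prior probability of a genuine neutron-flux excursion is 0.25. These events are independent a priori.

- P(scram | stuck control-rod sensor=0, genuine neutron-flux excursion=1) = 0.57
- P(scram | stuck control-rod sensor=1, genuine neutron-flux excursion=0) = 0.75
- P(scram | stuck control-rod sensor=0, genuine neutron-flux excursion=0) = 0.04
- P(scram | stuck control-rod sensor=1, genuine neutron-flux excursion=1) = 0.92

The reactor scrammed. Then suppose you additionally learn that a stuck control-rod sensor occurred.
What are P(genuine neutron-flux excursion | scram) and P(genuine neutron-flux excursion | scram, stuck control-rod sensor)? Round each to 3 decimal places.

For the numerator, keep only genuine neutron-flux excursion=true terms: 0.115425 + 0.043700 = 0.159125
The normalizing constant is 0.04·0.81·0.75 + 0.57·0.81·0.25 + 0.75·0.19·0.75 + 0.92·0.19·0.25 = 0.290300
P(genuine neutron-flux excursion | scram) = 0.159125/0.290300 ≈ 0.548

Now also conditioning on stuck control-rod sensor=true:
P(scram | stuck control-rod sensor) = 0.75·0.75 + 0.92·0.25 = 0.562500 + 0.230000 = 0.792500
Restricting to configurations with genuine neutron-flux excursion present: 0.92·0.25 = 0.230000.
P(genuine neutron-flux excursion | scram, stuck control-rod sensor) = 0.230000 / 0.792500 ≈ 0.290

P(genuine neutron-flux excursion | scram) ≈ 0.548; P(genuine neutron-flux excursion | scram, stuck control-rod sensor) ≈ 0.290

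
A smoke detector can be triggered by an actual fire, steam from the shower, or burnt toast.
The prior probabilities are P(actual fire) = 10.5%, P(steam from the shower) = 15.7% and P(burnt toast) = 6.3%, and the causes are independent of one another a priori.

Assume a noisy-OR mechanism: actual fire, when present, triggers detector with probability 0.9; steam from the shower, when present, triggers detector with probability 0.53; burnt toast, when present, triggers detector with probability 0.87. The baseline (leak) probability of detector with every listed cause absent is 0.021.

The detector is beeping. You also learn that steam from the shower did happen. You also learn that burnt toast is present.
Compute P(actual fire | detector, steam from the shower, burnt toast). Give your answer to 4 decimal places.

Under noisy-OR, P(detector | causes) = 1 − (1−0.021)·∏(1−qᵢ) over the active causes.
P(detector | steam from the shower, burnt toast) = 0.940183·0.895 + 0.994018·0.105 = 0.841464 + 0.104372 = 0.945836
Restricting to configurations with actual fire present: 0.994018·0.105 = 0.104372.
So P(actual fire | detector, steam from the shower, burnt toast) = 0.104372/0.945836 ≈ 0.1103.

P(actual fire | detector, steam from the shower, burnt toast) ≈ 0.1103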